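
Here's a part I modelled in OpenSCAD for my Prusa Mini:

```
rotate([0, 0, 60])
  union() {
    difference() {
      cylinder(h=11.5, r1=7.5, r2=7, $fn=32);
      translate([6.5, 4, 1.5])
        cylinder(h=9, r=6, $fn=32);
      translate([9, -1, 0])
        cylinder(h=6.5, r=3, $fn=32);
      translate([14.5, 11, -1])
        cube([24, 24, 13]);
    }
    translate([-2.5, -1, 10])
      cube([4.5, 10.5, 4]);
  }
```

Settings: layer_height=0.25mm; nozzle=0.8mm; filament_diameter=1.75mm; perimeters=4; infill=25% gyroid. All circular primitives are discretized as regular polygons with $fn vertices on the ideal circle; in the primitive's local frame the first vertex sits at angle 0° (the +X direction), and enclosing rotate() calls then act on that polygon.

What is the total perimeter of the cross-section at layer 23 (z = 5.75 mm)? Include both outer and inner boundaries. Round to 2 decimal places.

45.96 mm

At z = 5.75 mm: the cone: at t=0.500 of its height the radius interpolates to r₁+(r₂−r₁)t = 7.250, giving a regular 32-gon of that circumradius (perimeter = 2·32·7.250·sin(180°/32) = 45.48 mm); the r=6 cylinder at (6.5, 4) gives a regular 32-gon of circumradius 6 (constant along its height) (perimeter = 2·32·6.000·sin(180°/32) = 37.64 mm); the r=3 cylinder at (9, -1) contributes a regular 32-gon of circumradius 3 (perimeter = 2·32·3.000·sin(180°/32) = 18.82 mm); the 24×24 cube at (14.5, 11) contributes its full rectangle (perimeter 96.00 mm); Taking the first minus the rest: starting from the cone, the r=6 cylinder at (6.5, 4) partially overlaps it — only the 41.78 mm² overlap (of its 112.37 mm²) is removed, clipping the outline; the r=3 cylinder at (9, -1) partially overlaps it — only the 0.37 mm² overlap (of its 28.09 mm²) is removed, clipping the outline; the 24×24 cube at (14.5, 11) misses the remaining region (no effect) — boundary = 45.96 mm; the cube at (-2.5, -1) does not reach this height (z outside [10, 14]); Combining (union): only the result so far is present, so the union is just that shape — boundary = 45.96 mm; (rotated 60° about Z; rotation is an isometry so areas/perimeters/island counts are preserved). Overall, the cross-section is a single solid region. Total boundary length (outer) = 45.96 mm.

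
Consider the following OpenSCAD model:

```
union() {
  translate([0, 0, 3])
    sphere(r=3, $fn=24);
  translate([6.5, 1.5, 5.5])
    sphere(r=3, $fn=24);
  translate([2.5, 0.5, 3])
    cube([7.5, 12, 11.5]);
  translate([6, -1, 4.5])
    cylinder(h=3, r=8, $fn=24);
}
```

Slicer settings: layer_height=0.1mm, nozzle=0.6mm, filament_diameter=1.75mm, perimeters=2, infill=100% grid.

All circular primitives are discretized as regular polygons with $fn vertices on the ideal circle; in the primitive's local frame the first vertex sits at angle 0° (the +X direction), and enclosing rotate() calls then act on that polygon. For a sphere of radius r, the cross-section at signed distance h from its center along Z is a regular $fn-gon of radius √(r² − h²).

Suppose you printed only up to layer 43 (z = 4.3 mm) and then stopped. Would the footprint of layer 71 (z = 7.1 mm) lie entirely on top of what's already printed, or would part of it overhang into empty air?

part overhangs

Compare the two slices. At z = 4.3: the sphere: section is a regular 24-gon, circumradius = √(r²−h²) = √(3²−1.3²) = 2.704 (area = (24/2)·2.704²·sin(360°/24) = 22.70 mm²); the r=3 sphere at (6.5, 1.5) slices to a regular 24-gon of circumradius 2.750 (√(r²−h²) with h=1.2 from center) (area = (24/2)·2.750²·sin(360°/24) = 23.48 mm²); the 7.5×12 cube at (2.5, 0.5) contributes its full rectangle (area 90.00 mm²); the cylinder at (6, -1) is not intersected at this z (z outside [4.5, 7.5]); Combining (union): the regions partially overlap — summed areas 136.18 mm² minus the doubly-counted overlap 17.12 mm² gives 119.06 mm² — area = 119.06 mm². At z = 7.1: the sphere does not reach this height (|z−center|=4.100 > r=3); the r=3 sphere at (6.5, 1.5) slices to a regular 24-gon of circumradius 2.538 (√(r²−h²) with h=1.6 from center) (area = (24/2)·2.538²·sin(360°/24) = 20.00 mm²); the cube at (2.5, 0.5) is present — its section is the full 7.5×12 rectangle (area 90.00 mm²); the cylinder at (6, -1): section is a regular 24-gon, circumradius r=8 (area = (24/2)·8.000²·sin(360°/24) = 198.77 mm²); Taking the union: the regions partially overlap — summed areas 308.77 mm² minus the doubly-counted overlap 66.08 mm² gives 242.70 mm² — area = 242.70 mm². Checking containment: at z = 7.1 the cross-section extends beyond the z = 4.3 cross-section by about 126.19 mm².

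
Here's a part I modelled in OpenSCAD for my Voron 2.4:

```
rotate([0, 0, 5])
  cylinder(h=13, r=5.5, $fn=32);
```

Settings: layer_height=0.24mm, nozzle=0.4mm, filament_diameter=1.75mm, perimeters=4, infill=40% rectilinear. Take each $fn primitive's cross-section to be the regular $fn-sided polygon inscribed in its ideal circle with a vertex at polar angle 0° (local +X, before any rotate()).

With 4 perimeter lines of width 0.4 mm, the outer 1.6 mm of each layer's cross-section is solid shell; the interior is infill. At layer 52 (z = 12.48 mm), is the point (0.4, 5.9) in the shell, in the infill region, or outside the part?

At z = 12.48 mm: the r=5.5 cylinder contributes a regular 32-gon of circumradius 5.5; (whole slice rotated 5° about Z — lengths, areas and connectivity unchanged). Overall, the cross-section is a single solid region. Undo the 5° rotation: the query point maps to (0.913, 5.843) in the un-rotated model frame. The nearest boundary edge runs (1.07, 5.39)→(0.00, 5.50); distance from the point to it = 0.43 mm. The point is not inside any of the regions above, so it lies outside the cross-section (0.43 mm from the nearest boundary).

outside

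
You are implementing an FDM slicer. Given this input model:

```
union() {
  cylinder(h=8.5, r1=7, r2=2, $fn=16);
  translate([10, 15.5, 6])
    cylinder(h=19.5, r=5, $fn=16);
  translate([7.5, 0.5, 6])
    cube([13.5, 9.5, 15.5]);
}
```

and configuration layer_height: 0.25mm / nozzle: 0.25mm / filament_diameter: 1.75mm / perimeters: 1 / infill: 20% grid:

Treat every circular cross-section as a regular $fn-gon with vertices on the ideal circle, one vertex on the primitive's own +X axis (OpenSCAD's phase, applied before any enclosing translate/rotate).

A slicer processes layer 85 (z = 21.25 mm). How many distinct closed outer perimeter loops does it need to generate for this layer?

At z = 21.25 mm: the cone is absent (z outside [0, 8.5]); the cylinder at (10, 15.5): section is a regular 16-gon, circumradius r=5; the cube at (7.5, 0.5) (footprint 13.5×9.5) is included at this height; Combining (union): the 2 present regions are separate (no shared area or edge), so areas and boundary lengths simply add and each stays a separate island — 2 connected regions. The result has 2 disconnected regions.

2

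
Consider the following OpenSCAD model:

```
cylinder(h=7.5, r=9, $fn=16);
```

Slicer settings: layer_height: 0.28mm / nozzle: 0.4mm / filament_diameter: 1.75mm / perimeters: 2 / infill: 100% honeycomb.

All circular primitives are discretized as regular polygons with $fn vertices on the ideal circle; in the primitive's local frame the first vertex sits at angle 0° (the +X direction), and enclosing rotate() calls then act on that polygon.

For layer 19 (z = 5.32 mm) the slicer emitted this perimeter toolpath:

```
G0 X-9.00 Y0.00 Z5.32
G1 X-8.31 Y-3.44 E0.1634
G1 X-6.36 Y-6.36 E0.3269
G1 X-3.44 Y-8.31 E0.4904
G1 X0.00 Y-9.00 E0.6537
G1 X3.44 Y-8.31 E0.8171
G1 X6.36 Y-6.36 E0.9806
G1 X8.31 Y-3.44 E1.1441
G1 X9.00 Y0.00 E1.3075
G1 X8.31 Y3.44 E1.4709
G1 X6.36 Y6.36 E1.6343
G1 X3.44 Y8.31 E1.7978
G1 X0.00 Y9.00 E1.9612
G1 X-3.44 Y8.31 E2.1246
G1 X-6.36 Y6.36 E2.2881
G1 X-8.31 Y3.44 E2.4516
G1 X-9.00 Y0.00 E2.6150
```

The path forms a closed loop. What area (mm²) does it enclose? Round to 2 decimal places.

Apply the shoelace formula to the sequence of (X, Y) vertices; enclosed area = 247.73 mm².

247.73 mm²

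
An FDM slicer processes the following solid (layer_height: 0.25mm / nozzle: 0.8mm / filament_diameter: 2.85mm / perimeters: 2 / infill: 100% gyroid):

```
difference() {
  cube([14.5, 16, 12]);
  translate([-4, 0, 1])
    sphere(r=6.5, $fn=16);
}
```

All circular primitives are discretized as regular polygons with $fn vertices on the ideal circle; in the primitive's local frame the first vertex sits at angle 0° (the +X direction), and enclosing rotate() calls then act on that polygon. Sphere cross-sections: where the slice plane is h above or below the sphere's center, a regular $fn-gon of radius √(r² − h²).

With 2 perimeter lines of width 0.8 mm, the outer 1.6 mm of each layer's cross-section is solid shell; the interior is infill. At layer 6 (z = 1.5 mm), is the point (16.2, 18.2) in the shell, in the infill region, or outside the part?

outside

At z = 1.5 mm: the 14.5×16 cube contributes its full rectangle; the r=6.5 sphere at (-4, 0) contributes a regular 16-gon of circumradius √(6.5²−0.5²) = 6.481; Taking the first minus the rest: starting from the 14.5×16 cube, the r=6.5 sphere at (-4, 0) partially overlaps it — only the 8.36 mm² overlap (of its 128.58 mm²) is removed, clipping the outline — 1 connected region. Overall, the cross-section is a single solid region. The nearest boundary edge runs (0.00, 16.00)→(14.50, 16.00); distance from the point to it = 2.78 mm. The point is not inside any of the regions above, so it lies outside the cross-section (2.78 mm from the nearest boundary).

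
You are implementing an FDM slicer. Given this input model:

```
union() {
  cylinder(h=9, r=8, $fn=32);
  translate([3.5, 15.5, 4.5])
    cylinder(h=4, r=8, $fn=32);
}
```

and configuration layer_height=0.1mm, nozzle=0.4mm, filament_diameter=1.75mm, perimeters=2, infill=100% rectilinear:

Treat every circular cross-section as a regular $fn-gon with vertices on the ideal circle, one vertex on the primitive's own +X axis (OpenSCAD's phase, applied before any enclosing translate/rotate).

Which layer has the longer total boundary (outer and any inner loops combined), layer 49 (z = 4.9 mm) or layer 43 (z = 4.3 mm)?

layer 49 (z = 4.9 mm)

Layer 49 (z = 4.9): the cylinder: section is a regular 32-gon, circumradius r=8 (perimeter = 2·32·8.000·sin(180°/32) = 50.18 mm); the r=8 cylinder at (3.5, 15.5) gives a regular 32-gon of circumradius 8 (constant along its height) (perimeter = 2·32·8.000·sin(180°/32) = 50.18 mm); Merging all regions: the regions partially overlap (shared area 0.06 mm²), so the edge portions inside another operand are dropped and the merged outline is re-measured after clipping — boundary = 98.02 mm. So its perimeter = 98.02 mm. Layer 43 (z = 4.3): the r=8 cylinder contributes a regular 32-gon of circumradius 8 (perimeter = 2·32·8.000·sin(180°/32) = 50.18 mm); the cylinder at (3.5, 15.5) is not intersected at this z (z outside [4.5, 8.5]); Merging all regions: only the r=8 cylinder is present, so the union is just that shape — boundary = 50.18 mm. So its perimeter = 50.18 mm. Layer 49 is larger (98.02 vs 50.18 mm).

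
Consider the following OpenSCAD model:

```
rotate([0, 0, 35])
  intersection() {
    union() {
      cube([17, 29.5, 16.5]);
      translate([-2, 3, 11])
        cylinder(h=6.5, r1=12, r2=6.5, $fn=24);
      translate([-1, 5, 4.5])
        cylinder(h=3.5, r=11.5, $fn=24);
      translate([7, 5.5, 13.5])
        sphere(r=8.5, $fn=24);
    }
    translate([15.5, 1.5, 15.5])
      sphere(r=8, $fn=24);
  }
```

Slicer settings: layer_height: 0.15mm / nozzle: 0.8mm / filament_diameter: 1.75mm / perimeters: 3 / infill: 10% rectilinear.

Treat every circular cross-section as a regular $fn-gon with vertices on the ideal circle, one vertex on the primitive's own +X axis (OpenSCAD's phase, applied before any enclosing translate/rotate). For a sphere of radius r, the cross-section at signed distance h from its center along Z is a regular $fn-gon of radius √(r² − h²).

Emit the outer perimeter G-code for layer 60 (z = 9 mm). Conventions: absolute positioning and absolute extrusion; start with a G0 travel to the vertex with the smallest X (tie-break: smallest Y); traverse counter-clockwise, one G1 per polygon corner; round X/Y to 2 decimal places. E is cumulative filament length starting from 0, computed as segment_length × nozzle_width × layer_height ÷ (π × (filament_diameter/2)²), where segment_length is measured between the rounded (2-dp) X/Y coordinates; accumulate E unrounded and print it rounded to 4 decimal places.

G0 X7.19 Y9.71 Z9.00
G1 X7.45 Y8.52 E0.0608
G1 X8.02 Y7.44 E0.1217
G1 X8.84 Y6.55 E0.1821
G1 X9.35 Y6.22 E0.2124
G1 X9.48 Y6.64 E0.2343
G1 X13.93 Y9.75 E0.5052
G1 X10.55 Y14.57 E0.7989
G1 X10.24 Y14.50 E0.8147
G1 X9.16 Y13.94 E0.8754
G1 X8.26 Y13.12 E0.9362
G1 X7.61 Y12.09 E0.9969
G1 X7.24 Y10.93 E1.0577
G1 X7.19 Y9.71 E1.1186

At z = 9 mm: the cube is present — its section is the full 17×29.5 rectangle; the cone at (-2, 3) is absent (z outside [11, 17.5]); the cylinder at (-1, 5) does not reach this height (z outside [4.5, 8]); the r=8.5 sphere at (7, 5.5) slices to a regular 24-gon of circumradius 7.211 (√(r²−h²) with h=4.5 from center); Merging all regions: the regions partially overlap (shared area 150.67 mm²), so overlapping operands fuse into one piece — 1 connected region; the r=8 sphere at (15.5, 1.5) slices to a regular 24-gon of circumradius 4.664 (√(r²−h²) with h=6.5 from center); Taking the intersection: the r=8 sphere at (15.5, 1.5) partially overlaps the result so far; clipping to the common part keeps 32.87 mm² — 1 connected region; (rotated 35° about Z; rotation is an isometry so areas/perimeters/island counts are preserved). The outline is a single polygon with 13 vertices. Extrusion per mm of travel: 0.8 × 0.15 / (π × 0.875²) = 0.049890. Accumulating E over each segment gives final E = 1.1186.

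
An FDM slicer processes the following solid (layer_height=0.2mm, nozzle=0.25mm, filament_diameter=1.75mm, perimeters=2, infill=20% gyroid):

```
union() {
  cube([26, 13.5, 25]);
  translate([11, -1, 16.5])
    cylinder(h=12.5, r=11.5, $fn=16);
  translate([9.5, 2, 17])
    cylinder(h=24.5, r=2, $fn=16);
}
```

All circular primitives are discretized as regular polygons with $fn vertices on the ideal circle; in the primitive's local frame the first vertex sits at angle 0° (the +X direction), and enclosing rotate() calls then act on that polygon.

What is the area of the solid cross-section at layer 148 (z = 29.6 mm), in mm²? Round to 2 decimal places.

12.25 mm²

At z = 29.6 mm: the cube is absent (z outside [0, 25]); the cylinder at (11, -1) is not intersected at this z (z outside [16.5, 29]); the r=2 cylinder at (9.5, 2) contributes a regular 16-gon of circumradius 2 (area = (16/2)·2.000²·sin(360°/16) = 12.25 mm²); Merging all regions: only the r=2 cylinder at (9.5, 2) is present, so the union is just that shape — area = 12.25 mm². Overall, the cross-section is a single solid region. Net area = 12.25 mm².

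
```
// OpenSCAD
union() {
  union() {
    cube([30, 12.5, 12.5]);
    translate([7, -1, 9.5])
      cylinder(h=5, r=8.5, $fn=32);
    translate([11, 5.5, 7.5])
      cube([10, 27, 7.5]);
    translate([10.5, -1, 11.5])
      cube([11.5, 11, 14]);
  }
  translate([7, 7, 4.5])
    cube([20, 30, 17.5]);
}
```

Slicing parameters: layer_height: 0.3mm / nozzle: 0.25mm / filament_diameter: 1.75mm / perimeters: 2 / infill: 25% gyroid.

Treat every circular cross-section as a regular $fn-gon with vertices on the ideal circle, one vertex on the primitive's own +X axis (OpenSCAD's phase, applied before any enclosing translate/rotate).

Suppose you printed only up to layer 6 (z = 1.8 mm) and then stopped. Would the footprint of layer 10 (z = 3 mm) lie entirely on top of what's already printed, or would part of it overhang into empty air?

Compare the two slices. At z = 1.8: the cube (footprint 30×12.5) is included at this height (area 375.00 mm²); the cylinder at (7, -1) is not intersected at this z (z outside [9.5, 14.5]); the cube at (11, 5.5) is absent (z outside [7.5, 15]); the cube at (10.5, -1) is absent (z outside [11.5, 25.5]); Merging all regions: only the 30×12.5 cube is present, so the union is just that shape — area = 375.00 mm²; the cube at (7, 7) is not intersected at this z (z outside [4.5, 22]); Merging all regions: only the result so far is present, so the union is just that shape — area = 375.00 mm². At z = 3: the 30×12.5 cube contributes its full rectangle (area 375.00 mm²); the cylinder at (7, -1) does not reach this height (z outside [9.5, 14.5]); the cube at (11, 5.5) is absent (z outside [7.5, 15]); the cube at (10.5, -1) is not intersected at this z (z outside [11.5, 25.5]); Merging all regions: only the 30×12.5 cube is present, so the union is just that shape — area = 375.00 mm²; the cube at (7, 7) does not reach this height (z outside [4.5, 22]); Combining (union): only that combined region is present, so the union is just that shape — area = 375.00 mm². Checking containment: the cross-section at z = 3 is a subset of the cross-section at z = 1.8.

entirely on top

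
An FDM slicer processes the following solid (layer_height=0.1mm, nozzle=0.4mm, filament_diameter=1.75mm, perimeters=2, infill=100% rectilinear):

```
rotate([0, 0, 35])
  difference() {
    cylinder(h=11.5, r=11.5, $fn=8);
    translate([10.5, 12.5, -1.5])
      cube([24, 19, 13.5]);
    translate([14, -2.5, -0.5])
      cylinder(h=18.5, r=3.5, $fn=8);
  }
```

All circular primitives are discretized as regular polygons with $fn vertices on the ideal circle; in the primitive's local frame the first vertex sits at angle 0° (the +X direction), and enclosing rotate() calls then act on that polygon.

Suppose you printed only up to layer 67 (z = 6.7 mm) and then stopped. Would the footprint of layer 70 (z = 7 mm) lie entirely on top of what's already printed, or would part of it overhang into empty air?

Compare the two slices. At z = 6.7: the cylinder: section is a regular 8-gon, circumradius r=11.5 (area = (8/2)·11.500²·sin(360°/8) = 374.06 mm²); the cube at (10.5, 12.5) is present — its section is the full 24×19 rectangle (area 456.00 mm²); the r=3.5 cylinder at (14, -2.5) contributes a regular 8-gon of circumradius 3.5 (area = (8/2)·3.500²·sin(360°/8) = 34.65 mm²); Taking the first minus the rest: starting from the r=11.5 cylinder (374.06 mm²), the 24×19 cube at (10.5, 12.5) misses the remaining region (no effect); the r=3.5 cylinder at (14, -2.5) misses the remaining region (no effect) — area = 374.06 mm²; (rotated 35° about Z; rotation is an isometry so areas/perimeters/island counts are preserved). At z = 7: the r=11.5 cylinder contributes a regular 8-gon of circumradius 11.5 (area = (8/2)·11.500²·sin(360°/8) = 374.06 mm²); the 24×19 cube at (10.5, 12.5) contributes its full rectangle (area 456.00 mm²); the r=3.5 cylinder at (14, -2.5) gives a regular 8-gon of circumradius 3.5 (constant along its height) (area = (8/2)·3.500²·sin(360°/8) = 34.65 mm²); After the difference (first − rest): starting from the r=11.5 cylinder (374.06 mm²), the 24×19 cube at (10.5, 12.5) misses the remaining region (no effect); the r=3.5 cylinder at (14, -2.5) misses the remaining region (no effect) — area = 374.06 mm²; (rotated 35° about Z; rotation is an isometry so areas/perimeters/island counts are preserved). Checking containment: the cross-section at z = 7 is a subset of the cross-section at z = 6.7.

entirely on top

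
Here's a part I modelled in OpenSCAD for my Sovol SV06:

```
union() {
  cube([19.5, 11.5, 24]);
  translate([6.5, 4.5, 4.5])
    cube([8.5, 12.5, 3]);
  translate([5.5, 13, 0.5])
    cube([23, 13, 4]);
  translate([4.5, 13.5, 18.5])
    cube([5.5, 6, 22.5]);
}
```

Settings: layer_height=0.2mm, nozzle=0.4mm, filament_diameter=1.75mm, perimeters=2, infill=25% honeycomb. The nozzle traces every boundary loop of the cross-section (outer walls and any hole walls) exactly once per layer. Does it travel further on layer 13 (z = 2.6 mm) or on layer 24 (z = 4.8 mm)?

layer 13 (z = 2.6 mm)

Layer 13 (z = 2.6): the 19.5×11.5 cube contributes its full rectangle (perimeter 62.00 mm); the cube at (6.5, 4.5) is absent (z outside [4.5, 7.5]); the 23×13 cube at (5.5, 13) contributes its full rectangle (perimeter 72.00 mm); the cube at (4.5, 13.5) is not intersected at this z (z outside [18.5, 41]); Merging all regions: the 2 present regions are separate (no shared area or edge), so areas and boundary lengths simply add and each stays a separate island — boundary = 134.00 mm. So its perimeter = 134.00 mm. Layer 24 (z = 4.8): the cube is present — its section is the full 19.5×11.5 rectangle (perimeter 62.00 mm); the cube at (6.5, 4.5) (footprint 8.5×12.5) is included at this height (perimeter 42.00 mm); the cube at (5.5, 13) is not intersected at this z (z outside [0.5, 4.5]); the cube at (4.5, 13.5) is absent (z outside [18.5, 41]); Merging all regions: the regions partially overlap (shared area 59.50 mm²), so the edge portions inside another operand are dropped and the merged outline is re-measured after clipping — boundary = 73.00 mm. So its perimeter = 73.00 mm. Layer 13 is larger (134.00 vs 73.00 mm).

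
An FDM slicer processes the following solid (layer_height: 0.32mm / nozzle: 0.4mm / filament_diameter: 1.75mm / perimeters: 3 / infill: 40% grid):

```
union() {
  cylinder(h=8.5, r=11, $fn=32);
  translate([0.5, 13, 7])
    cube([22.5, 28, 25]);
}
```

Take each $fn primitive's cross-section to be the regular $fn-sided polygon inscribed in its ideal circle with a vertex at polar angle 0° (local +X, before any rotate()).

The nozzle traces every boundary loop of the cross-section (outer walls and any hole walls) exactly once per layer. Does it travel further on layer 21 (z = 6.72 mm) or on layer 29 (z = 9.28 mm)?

layer 29 (z = 9.28 mm)

Layer 21 (z = 6.72): the r=11 cylinder contributes a regular 32-gon of circumradius 11 (perimeter = 2·32·11.000·sin(180°/32) = 69.00 mm); the cube at (0.5, 13) is absent (z outside [7, 32]); Taking the union: only the r=11 cylinder is present, so the union is just that shape — boundary = 69.00 mm. So its perimeter = 69.00 mm. Layer 29 (z = 9.28): the cylinder is not intersected at this z (z outside [0, 8.5]); the cube at (0.5, 13) (footprint 22.5×28) is included at this height (perimeter 101.00 mm); Combining (union): only the 22.5×28 cube at (0.5, 13) is present, so the union is just that shape — boundary = 101.00 mm. So its perimeter = 101.00 mm. Layer 29 is larger (101.00 vs 69.00 mm).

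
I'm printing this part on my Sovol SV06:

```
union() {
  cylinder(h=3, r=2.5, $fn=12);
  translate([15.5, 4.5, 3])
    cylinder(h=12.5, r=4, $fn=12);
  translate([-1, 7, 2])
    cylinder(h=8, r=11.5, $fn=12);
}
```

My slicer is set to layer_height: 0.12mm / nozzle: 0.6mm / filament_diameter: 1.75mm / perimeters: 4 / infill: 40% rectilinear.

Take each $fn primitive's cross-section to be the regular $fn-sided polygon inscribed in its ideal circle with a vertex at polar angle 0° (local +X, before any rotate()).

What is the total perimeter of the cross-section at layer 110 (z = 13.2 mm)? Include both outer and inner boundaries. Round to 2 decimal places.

At z = 13.2 mm: the cylinder is not intersected at this z (z outside [0, 3]); the r=4 cylinder at (15.5, 4.5) contributes a regular 12-gon of circumradius 4 (perimeter = 2·12·4.000·sin(180°/12) = 24.85 mm); the cylinder at (-1, 7) is absent (z outside [2, 10]); Combining (union): only the r=4 cylinder at (15.5, 4.5) is present, so the union is just that shape — boundary = 24.85 mm. Overall, the cross-section is a single solid region. Total boundary length (outer) = 24.85 mm.

24.85 mm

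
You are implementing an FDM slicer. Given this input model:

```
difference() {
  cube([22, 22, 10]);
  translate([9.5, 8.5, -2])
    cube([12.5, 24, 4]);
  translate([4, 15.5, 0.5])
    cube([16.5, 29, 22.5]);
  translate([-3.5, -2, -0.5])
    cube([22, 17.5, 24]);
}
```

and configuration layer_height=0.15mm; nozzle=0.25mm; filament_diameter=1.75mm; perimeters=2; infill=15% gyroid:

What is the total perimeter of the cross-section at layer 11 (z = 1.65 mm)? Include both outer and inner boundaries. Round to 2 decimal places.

At z = 1.65 mm: the cube (footprint 22×22) is included at this height (perimeter 88.00 mm); the cube at (9.5, 8.5) (footprint 12.5×24) is included at this height (perimeter 73.00 mm); the cube at (4, 15.5) (footprint 16.5×29) is included at this height (perimeter 91.00 mm); the 22×17.5 cube at (-3.5, -2) contributes its full rectangle (perimeter 79.00 mm); Taking the first minus the rest: starting from the 22×22 cube, the 12.5×24 cube at (9.5, 8.5) partially overlaps it — only the 168.75 mm² overlap (of its 300.00 mm²) is removed, clipping the outline; the 16.5×29 cube at (4, 15.5) partially overlaps it — only the 35.75 mm² overlap (of its 478.50 mm²) is removed, clipping the outline; the 22×17.5 cube at (-3.5, -2) partially overlaps it — only the 223.75 mm² overlap (of its 385.00 mm²) is removed, clipping the outline — boundary = 45.00 mm. Overall, the cross-section has 2 separate islands. Total boundary length (outer) = 45.00 mm.

45.00 mm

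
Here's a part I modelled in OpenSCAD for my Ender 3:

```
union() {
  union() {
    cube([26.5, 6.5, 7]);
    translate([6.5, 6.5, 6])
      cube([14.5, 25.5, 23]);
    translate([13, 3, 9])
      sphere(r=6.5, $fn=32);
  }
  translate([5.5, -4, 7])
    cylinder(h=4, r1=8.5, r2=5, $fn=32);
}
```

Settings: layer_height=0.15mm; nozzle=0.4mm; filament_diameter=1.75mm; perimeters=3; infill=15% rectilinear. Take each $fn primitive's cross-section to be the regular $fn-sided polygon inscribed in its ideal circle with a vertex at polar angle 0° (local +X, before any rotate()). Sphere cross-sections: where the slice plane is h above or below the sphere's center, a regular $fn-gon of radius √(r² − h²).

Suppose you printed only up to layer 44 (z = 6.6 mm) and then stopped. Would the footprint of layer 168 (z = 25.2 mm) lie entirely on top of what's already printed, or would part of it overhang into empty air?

entirely on top

Compare the two slices. At z = 6.6: the 26.5×6.5 cube contributes its full rectangle (area 172.25 mm²); the cube at (6.5, 6.5) (footprint 14.5×25.5) is included at this height (area 369.75 mm²); the r=6.5 sphere at (13, 3) contributes a regular 32-gon of circumradius √(6.5²−2.4²) = 6.041 (area = (32/2)·6.041²·sin(360°/32) = 113.90 mm²); Merging all regions: the regions partially overlap — summed areas 655.90 mm² minus the doubly-counted overlap 91.52 mm² gives 564.38 mm² — area = 564.38 mm²; the cone at (5.5, -4) is not intersected at this z (z outside [7, 11]); Merging all regions: only the result so far is present, so the union is just that shape — area = 564.38 mm². At z = 25.2: the cube is not intersected at this z (z outside [0, 7]); the cube at (6.5, 6.5) is present — its section is the full 14.5×25.5 rectangle (area 369.75 mm²); the sphere at (13, 3) does not reach this height (|z−center|=16.200 > r=6.5); Taking the union: only the 14.5×25.5 cube at (6.5, 6.5) is present, so the union is just that shape — area = 369.75 mm²; the cone at (5.5, -4) is absent (z outside [7, 11]); Taking the union: only that combined region is present, so the union is just that shape — area = 369.75 mm². Checking containment: the cross-section at z = 25.2 is a subset of the cross-section at z = 6.6.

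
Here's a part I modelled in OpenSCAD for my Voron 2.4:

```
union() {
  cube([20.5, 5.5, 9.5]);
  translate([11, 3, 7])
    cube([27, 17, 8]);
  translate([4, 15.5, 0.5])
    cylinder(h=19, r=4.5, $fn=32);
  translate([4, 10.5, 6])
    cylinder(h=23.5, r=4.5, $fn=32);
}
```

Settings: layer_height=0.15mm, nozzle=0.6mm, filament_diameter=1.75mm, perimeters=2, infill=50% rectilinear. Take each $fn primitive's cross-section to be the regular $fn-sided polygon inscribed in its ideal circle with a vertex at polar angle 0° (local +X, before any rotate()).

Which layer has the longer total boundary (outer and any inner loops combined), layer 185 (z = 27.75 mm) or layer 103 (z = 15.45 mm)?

Layer 185 (z = 27.75): the cube is absent (z outside [0, 9.5]); the cube at (11, 3) is absent (z outside [7, 15]); the cylinder at (4, 15.5) does not reach this height (z outside [0.5, 19.5]); the r=4.5 cylinder at (4, 10.5) contributes a regular 32-gon of circumradius 4.5 (perimeter = 2·32·4.500·sin(180°/32) = 28.23 mm); Combining (union): only the r=4.5 cylinder at (4, 10.5) is present, so the union is just that shape — boundary = 28.23 mm. So its perimeter = 28.23 mm. Layer 103 (z = 15.45): the cube does not reach this height (z outside [0, 9.5]); the cube at (11, 3) does not reach this height (z outside [7, 15]); the r=4.5 cylinder at (4, 15.5) gives a regular 32-gon of circumradius 4.5 (constant along its height) (perimeter = 2·32·4.500·sin(180°/32) = 28.23 mm); the cylinder at (4, 10.5): section is a regular 32-gon, circumradius r=4.5 (perimeter = 2·32·4.500·sin(180°/32) = 28.23 mm); Taking the union: the regions partially overlap (shared area 20.80 mm²), so the edge portions inside another operand are dropped and the merged outline is re-measured after clipping — boundary = 38.81 mm. So its perimeter = 38.81 mm. Layer 103 is larger (38.81 vs 28.23 mm).

layer 103 (z = 15.45 mm)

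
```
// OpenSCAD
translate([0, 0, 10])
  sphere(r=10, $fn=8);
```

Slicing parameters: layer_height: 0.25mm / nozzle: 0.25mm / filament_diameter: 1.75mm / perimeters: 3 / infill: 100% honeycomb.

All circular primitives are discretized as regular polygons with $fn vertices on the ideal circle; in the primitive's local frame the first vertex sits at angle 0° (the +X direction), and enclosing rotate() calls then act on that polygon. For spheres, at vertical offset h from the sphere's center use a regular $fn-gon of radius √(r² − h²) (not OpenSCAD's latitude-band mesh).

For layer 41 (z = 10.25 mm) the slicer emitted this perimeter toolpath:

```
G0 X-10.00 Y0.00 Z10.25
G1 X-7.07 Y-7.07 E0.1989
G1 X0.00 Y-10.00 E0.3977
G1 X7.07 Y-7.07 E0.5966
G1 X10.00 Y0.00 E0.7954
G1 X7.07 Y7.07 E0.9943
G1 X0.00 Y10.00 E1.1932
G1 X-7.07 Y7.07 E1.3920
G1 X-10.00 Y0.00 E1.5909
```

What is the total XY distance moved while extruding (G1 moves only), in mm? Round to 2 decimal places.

Sum the Euclidean lengths of each G1 segment: total = 61.22 mm.

61.22 mm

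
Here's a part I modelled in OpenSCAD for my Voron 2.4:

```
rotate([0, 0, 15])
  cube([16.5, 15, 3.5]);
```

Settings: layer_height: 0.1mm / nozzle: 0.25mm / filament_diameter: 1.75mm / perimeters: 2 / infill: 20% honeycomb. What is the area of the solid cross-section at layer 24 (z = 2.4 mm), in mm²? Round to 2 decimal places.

247.50 mm²

At z = 2.4 mm: the 16.5×15 cube contributes its full rectangle (area 247.50 mm²); (whole slice rotated 15° about Z — lengths, areas and connectivity unchanged). Overall, the cross-section is a single solid region. Net area = 247.50 mm².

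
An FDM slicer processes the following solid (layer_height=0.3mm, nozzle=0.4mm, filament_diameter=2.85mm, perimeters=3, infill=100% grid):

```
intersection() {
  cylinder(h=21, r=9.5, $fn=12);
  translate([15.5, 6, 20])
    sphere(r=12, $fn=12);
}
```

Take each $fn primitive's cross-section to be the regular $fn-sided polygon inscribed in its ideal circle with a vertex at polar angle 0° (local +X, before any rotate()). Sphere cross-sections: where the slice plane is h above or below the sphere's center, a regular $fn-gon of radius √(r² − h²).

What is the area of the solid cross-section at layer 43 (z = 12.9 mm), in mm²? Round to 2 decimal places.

At z = 12.9 mm: the r=9.5 cylinder gives a regular 12-gon of circumradius 9.5 (constant along its height) (area = (12/2)·9.500²·sin(360°/12) = 270.75 mm²); the r=12 sphere at (15.5, 6) contributes a regular 12-gon of circumradius √(12²−7.1²) = 9.674 (area = (12/2)·9.674²·sin(360°/12) = 280.77 mm²); After intersecting: the r=12 sphere at (15.5, 6) partially overlaps the r=9.5 cylinder; clipping to the common part keeps 12.44 mm² — area = 12.44 mm². Overall, the cross-section is a single solid region. Net area = 12.44 mm².

12.44 mm²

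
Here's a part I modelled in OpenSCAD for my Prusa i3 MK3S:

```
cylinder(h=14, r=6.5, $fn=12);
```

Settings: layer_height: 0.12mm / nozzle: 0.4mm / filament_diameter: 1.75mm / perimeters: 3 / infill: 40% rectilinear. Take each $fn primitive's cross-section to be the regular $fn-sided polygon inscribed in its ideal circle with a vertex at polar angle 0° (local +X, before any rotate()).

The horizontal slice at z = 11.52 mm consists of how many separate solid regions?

At z = 11.52 mm: the r=6.5 cylinder gives a regular 12-gon of circumradius 6.5 (constant along its height). The result has 1 disconnected region.

1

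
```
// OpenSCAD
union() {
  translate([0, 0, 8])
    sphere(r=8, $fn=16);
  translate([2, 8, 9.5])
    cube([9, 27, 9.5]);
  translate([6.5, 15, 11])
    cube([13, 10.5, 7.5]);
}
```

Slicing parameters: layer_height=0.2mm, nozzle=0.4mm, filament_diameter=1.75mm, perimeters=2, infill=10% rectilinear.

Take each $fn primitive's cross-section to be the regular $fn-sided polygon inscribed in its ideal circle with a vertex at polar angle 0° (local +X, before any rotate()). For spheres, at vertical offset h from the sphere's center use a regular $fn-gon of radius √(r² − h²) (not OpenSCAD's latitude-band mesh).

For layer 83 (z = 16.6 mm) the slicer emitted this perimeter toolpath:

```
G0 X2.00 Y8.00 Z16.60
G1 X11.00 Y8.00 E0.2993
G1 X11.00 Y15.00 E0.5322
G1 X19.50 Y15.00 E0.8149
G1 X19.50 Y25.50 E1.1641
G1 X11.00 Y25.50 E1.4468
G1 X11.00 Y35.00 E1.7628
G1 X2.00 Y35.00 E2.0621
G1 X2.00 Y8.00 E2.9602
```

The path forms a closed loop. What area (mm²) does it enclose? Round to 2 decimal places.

332.25 mm²

Apply the shoelace formula to the sequence of (X, Y) vertices; enclosed area = 332.25 mm².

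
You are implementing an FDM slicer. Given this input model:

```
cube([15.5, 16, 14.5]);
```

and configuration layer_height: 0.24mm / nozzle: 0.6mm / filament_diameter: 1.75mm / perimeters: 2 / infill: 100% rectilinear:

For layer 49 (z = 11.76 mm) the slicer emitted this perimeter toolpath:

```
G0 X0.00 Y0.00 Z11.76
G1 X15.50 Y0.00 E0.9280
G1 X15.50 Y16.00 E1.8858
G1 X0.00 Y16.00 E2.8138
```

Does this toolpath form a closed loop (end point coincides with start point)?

Start point (G0): (0.00, 0.00). End point (last G1): the path does not return to the start — open.

no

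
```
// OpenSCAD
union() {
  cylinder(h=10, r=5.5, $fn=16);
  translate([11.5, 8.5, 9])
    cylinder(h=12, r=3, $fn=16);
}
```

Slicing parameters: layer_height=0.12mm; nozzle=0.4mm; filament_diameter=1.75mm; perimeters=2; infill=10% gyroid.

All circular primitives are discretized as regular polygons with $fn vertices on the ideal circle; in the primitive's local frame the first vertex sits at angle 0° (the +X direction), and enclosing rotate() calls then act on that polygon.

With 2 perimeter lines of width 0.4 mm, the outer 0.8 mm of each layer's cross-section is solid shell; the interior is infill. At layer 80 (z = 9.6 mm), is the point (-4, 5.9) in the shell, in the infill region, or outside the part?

At z = 9.6 mm: the cylinder: section is a regular 16-gon, circumradius r=5.5; the r=3 cylinder at (11.5, 8.5) gives a regular 16-gon of circumradius 3 (constant along its height); Combining (union): the 2 present regions are separate (no shared area or edge), so areas and boundary lengths simply add and each stays a separate island — 2 connected regions. Overall, the cross-section has 2 separate islands. The nearest boundary edge runs (-3.89, 3.89)→(-2.10, 5.08); distance from the point to it = 1.73 mm. The point is not inside any of the regions above, so it lies outside the cross-section (1.73 mm from the nearest boundary).

outside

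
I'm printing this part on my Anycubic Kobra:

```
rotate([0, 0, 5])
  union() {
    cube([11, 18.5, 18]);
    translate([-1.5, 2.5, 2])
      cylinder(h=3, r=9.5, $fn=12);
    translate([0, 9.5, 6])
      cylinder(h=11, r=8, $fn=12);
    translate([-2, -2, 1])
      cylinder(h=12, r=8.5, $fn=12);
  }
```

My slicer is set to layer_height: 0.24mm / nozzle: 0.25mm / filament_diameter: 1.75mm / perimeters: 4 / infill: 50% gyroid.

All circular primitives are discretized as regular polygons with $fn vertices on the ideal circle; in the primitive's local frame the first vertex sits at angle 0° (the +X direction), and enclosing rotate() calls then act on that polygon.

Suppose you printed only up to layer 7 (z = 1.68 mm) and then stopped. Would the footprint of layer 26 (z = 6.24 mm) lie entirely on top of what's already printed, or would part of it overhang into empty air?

Compare the two slices. At z = 1.68: the 11×18.5 cube contributes its full rectangle (area 203.50 mm²); the cylinder at (-1.5, 2.5) does not reach this height (z outside [2, 5]); the cylinder at (0, 9.5) does not reach this height (z outside [6, 17]); the cylinder at (-2, -2): section is a regular 12-gon, circumradius r=8.5 (area = (12/2)·8.500²·sin(360°/12) = 216.75 mm²); Combining (union): the regions partially overlap — summed areas 420.25 mm² minus the doubly-counted overlap 25.26 mm² gives 394.99 mm² — area = 394.99 mm²; (rotated 5° about Z; rotation is an isometry so areas/perimeters/island counts are preserved). At z = 6.24: the cube (footprint 11×18.5) is included at this height (area 203.50 mm²); the cylinder at (-1.5, 2.5) does not reach this height (z outside [2, 5]); the r=8 cylinder at (0, 9.5) gives a regular 12-gon of circumradius 8 (constant along its height) (area = (12/2)·8.000²·sin(360°/12) = 192.00 mm²); the cylinder at (-2, -2): section is a regular 12-gon, circumradius r=8.5 (area = (12/2)·8.500²·sin(360°/12) = 216.75 mm²); Merging all regions: the regions partially overlap — summed areas 612.25 mm² minus the doubly-counted overlap 142.54 mm² gives 469.71 mm² — area = 469.71 mm²; (whole slice rotated 5° about Z — lengths, areas and connectivity unchanged). Checking containment: at z = 6.24 the cross-section extends beyond the z = 1.68 cross-section by about 74.72 mm².

part overhangs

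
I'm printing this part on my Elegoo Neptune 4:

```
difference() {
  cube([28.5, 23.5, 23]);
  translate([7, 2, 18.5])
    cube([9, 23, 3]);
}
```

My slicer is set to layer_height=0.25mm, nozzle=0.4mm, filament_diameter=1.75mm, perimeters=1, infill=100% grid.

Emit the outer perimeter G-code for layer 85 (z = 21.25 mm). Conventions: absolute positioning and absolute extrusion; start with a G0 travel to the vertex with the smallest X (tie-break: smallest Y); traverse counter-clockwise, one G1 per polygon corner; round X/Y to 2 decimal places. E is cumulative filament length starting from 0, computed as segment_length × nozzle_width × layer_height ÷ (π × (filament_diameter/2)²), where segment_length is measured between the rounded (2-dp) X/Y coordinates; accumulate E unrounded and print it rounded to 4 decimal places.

G0 X0.00 Y0.00 Z21.25
G1 X28.50 Y0.00 E1.1849
G1 X28.50 Y23.50 E2.1619
G1 X16.00 Y23.50 E2.6816
G1 X16.00 Y2.00 E3.5755
G1 X7.00 Y2.00 E3.9496
G1 X7.00 Y23.50 E4.8435
G1 X0.00 Y23.50 E5.1345
G1 X0.00 Y0.00 E6.1115

At z = 21.25 mm: the cube is present — its section is the full 28.5×23.5 rectangle; the 9×23 cube at (7, 2) contributes its full rectangle; Taking the first minus the rest: starting from the 28.5×23.5 cube, the 9×23 cube at (7, 2) partially overlaps it — only the 193.50 mm² overlap (of its 207.00 mm²) is removed, clipping the outline — 1 connected region. The outline is a single polygon with 8 vertices. Extrusion per mm of travel: 0.4 × 0.25 / (π × 0.875²) = 0.041575. Accumulating E over each segment gives final E = 6.1115.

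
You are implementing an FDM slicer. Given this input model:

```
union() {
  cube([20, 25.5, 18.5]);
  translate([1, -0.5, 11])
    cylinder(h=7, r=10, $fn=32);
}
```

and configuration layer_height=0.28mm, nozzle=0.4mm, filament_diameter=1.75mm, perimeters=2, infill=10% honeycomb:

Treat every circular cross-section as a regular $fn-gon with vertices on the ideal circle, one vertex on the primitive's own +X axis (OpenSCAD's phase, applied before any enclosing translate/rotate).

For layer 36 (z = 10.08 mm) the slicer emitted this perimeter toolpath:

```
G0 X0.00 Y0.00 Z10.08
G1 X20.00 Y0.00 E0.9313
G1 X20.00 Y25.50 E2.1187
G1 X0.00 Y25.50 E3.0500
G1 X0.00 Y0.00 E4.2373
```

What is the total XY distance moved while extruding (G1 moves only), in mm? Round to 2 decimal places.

Sum the Euclidean lengths of each G1 segment: total = 91.00 mm.

91.00 mm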